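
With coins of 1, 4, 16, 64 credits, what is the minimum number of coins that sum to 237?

Greedy: take as many of the largest coin as possible, then repeat with the remainder.
237 = 3×64 + 2×16 + 3×4 + 1×1
Total coins = 3 + 2 + 3 + 1 = 9

9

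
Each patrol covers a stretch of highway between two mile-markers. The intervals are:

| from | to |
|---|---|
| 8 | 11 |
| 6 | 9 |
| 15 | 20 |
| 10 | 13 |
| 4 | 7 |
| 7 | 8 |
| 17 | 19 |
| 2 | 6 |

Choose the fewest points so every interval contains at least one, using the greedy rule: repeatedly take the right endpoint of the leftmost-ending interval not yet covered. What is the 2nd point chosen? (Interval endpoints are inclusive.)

8

By right end: [2,6]  [4,7]  [7,8]  [6,9]  [8,11]  [10,13]  [17,19]  [15,20]
[2,6] uncovered → point at 6; [7,8] uncovered → point at 8; [10,13] uncovered → point at 13; [17,19] uncovered → point at 19.
Points: 6, 8, 13, 19 (4 total).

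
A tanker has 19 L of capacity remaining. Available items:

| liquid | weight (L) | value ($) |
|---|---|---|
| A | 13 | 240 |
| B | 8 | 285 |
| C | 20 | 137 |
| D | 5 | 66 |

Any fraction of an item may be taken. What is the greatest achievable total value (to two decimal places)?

Order: B (285/8=35.62) > A (240/13=18.46) > D (66/5=13.20) > C (137/20=6.85)
Fill: take B (8 @ 285) → take 11/13 of A → 203.08; 19/19 used.
Total value = 488.08

488.08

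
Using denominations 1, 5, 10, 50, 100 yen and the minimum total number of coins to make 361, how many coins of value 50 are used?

361 − 3×100→61 − 1×50→11 − 1×10→1 − 1×1→0
Count of 50: 1

1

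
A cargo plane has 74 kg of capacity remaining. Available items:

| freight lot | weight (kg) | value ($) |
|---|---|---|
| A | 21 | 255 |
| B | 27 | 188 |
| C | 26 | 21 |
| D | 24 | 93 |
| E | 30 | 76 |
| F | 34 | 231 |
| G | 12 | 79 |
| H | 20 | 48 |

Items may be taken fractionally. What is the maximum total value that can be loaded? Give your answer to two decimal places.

Ratios (sorted): A 12.14, B 6.96, F 6.79, G 6.58, D 3.88, E 2.53, H 2.40, C 0.81
take A (21 @ 255); take B (27 @ 188); take 26/34 of F → 176.65. Capacity used 74/74.
Total value = 619.65

619.65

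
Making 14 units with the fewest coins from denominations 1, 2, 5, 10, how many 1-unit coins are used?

0

14 − 1×10→4 − 2×2→0
Count of 1: 0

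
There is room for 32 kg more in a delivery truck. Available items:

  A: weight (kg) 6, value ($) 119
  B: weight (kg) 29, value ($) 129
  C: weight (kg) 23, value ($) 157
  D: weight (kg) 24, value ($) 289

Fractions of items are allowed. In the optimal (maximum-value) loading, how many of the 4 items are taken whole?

2

Order: A (119/6=19.83) > D (289/24=12.04) > C (157/23=6.83) > B (129/29=4.45)
Fill: take A (6 @ 119) → take D (24 @ 289) → take 2/23 of C → 13.65; 32/32 used.
2 item(s) taken whole; one partial (take 2/23 of C).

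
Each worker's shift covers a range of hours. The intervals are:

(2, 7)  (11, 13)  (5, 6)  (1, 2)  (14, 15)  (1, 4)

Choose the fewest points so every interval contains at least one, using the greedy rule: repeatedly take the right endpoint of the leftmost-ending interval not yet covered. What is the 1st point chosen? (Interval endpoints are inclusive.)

2

Sort by right endpoint; whenever an interval is uncovered, place a point at its right end.
Sorted: [1,2] [1,4] [5,6] [2,7] [11,13] [14,15]
{[1,2],[1,4]} hit by 2; {[5,6],[2,7]} hit by 6; {[11,13]} hit by 13; {[14,15]} hit by 15.
Points: 2, 6, 13, 15 (4 total).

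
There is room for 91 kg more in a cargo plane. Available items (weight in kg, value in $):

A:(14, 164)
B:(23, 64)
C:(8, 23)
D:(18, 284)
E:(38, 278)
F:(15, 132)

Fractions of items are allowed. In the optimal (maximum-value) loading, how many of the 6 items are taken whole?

4

Greedy by value/weight ratio, highest first.
Ratios (sorted): D 15.78, A 11.71, F 8.80, E 7.32, C 2.88, B 2.78
take D (18 @ 284); take A (14 @ 164); take F (15 @ 132); take E (38 @ 278); take 6/8 of C → 17.25. Capacity used 91/91.
4 item(s) taken whole; one partial (take 6/8 of C).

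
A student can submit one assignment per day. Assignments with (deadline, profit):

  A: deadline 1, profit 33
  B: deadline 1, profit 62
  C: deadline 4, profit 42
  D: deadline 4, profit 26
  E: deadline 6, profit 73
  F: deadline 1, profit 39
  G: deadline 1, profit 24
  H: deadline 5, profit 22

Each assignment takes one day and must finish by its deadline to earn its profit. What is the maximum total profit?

By profit: E(d6,73), B(d1,62), C(d4,42), F(d1,39), A(d1,33), D(d4,26), G(d1,24), H(d5,22)
E→slot 6; B→slot 1; C→slot 4; F skipped; A skipped; D→slot 3; G skipped; H→slot 5.
Profit = 62 + 26 + 42 + 22 + 73 = 225

225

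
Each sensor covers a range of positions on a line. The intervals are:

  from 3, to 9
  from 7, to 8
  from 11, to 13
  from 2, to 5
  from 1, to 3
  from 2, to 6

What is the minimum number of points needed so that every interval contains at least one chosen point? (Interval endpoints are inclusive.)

3

Process intervals by earliest right end; each time one isn't hit yet, stab at its right endpoint.
By right end: [1,3]  [2,5]  [2,6]  [7,8]  [3,9]  [11,13]
[1,3] uncovered → point at 3; [7,8] uncovered → point at 8; [11,13] uncovered → point at 13.
Points: 3, 8, 13 (3 total).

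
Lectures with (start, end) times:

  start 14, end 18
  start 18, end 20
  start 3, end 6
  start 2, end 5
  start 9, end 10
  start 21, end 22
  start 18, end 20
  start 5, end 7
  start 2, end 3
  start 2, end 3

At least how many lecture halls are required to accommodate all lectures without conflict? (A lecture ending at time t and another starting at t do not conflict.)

The answer is the maximum number of intervals overlapping at any instant.
Events (time:±→running): 2:+→1 2:+→2 2:+→3 … peak 3.

3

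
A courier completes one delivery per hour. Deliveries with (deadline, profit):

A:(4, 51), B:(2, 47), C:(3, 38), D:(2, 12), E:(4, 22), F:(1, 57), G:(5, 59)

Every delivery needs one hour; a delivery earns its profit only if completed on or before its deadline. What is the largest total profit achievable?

By profit: G(d5,59), F(d1,57), A(d4,51), B(d2,47), C(d3,38), E(d4,22), D(d2,12)
G→slot 5; F→slot 1; A→slot 4; B→slot 2; C→slot 3; E skipped; D skipped.
Profit = 57 + 47 + 38 + 51 + 59 = 252

252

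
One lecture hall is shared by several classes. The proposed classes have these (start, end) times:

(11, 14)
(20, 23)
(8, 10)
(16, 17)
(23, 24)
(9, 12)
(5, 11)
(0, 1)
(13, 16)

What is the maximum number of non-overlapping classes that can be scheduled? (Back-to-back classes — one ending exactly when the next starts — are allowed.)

6

Sort by end time and greedily take each interval whose start is ≥ the last chosen end.
By end time: (0,1), (8,10), (5,11), (9,12), (11,14), (13,16), (16,17), (20,23), (23,24).
Pick (0,1); next start ≥ 1 → (8,10); next start ≥ 10 → (11,14); next start ≥ 14 → (16,17); next start ≥ 17 → (20,23); next start ≥ 23 → (23,24).
Selected 6 classes.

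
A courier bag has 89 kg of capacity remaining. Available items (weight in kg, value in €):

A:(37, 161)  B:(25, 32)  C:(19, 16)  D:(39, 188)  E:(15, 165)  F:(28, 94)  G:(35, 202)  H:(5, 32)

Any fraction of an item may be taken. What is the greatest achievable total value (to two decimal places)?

Ratios (sorted): E 11.00, H 6.40, G 5.77, D 4.82, A 4.35, F 3.36, B 1.28, C 0.84
take E (15 @ 165); take H (5 @ 32); take G (35 @ 202); take 34/39 of D → 163.90. Capacity used 89/89.
Total value = 562.90

562.90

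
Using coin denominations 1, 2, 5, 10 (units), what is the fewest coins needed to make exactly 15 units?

Use the largest denomination that fits, subtract, and repeat.
15 − 1×10→5 − 1×5→0
Total coins = 1 + 1 = 2

2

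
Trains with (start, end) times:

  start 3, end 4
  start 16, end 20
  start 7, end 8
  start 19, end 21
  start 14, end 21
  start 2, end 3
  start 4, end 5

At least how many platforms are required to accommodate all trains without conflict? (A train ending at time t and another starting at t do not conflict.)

3

Count concurrent intervals with a sweep; the peak is the room count.
Events (time:±→running): 2:+→1 3:-→0 3:+→1 4:-→0 4:+→1 5:-→0 7:+→1 8:-→0 14:+→1 16:+→2 19:+→3 … peak 3.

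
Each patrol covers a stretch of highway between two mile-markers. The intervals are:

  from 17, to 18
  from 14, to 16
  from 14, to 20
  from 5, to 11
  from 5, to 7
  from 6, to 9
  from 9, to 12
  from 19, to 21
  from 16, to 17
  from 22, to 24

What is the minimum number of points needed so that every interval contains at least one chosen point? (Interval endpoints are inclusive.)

Sort by right endpoint; whenever an interval is uncovered, place a point at its right end.
By right end: [5,7]  [6,9]  [5,11]  [9,12]  [14,16]  [16,17]  [17,18]  [14,20]  [19,21]  [22,24]
[5,7] uncovered → point at 7; [9,12] uncovered → point at 12; [14,16] uncovered → point at 16; [17,18] uncovered → point at 18; [19,21] uncovered → point at 21; [22,24] uncovered → point at 24.
Points: 7, 12, 16, 18, 21, 24 (6 total).

6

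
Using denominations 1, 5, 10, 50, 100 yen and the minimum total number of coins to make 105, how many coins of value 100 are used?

1

Use the largest denomination that fits, subtract, and repeat.
105 − 1×100→5 − 1×5→0
Count of 100: 1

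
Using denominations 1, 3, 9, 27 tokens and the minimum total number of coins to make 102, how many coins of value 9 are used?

Greedy: take as many of the largest coin as possible, then repeat with the remainder.
102 = 3×27 + 2×9 + 1×3
Count of 9: 2

2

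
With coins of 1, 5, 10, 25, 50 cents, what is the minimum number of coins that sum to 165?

5

165 = 3×50 + 1×10 + 1×5
Total coins = 3 + 1 + 1 = 5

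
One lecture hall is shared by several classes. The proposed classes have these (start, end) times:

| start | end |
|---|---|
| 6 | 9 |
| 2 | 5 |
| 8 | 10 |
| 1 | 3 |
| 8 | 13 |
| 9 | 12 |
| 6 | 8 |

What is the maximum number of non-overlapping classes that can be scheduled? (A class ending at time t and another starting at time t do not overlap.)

By end time: (1,3), (2,5), (6,8), (6,9), (8,10), (9,12), (8,13).
Pick (1,3); next start ≥ 3 → (6,8); next start ≥ 8 → (8,10).
Selected 3 classes.

3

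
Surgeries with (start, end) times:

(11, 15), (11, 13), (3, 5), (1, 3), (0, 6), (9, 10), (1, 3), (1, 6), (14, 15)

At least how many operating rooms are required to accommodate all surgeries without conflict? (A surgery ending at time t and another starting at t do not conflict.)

4

Count concurrent intervals with a sweep; the peak is the room count.
starts: [0, 1, 1, 1, 3, 9, 11, 11, 14]
ends:   [3, 3, 5, 6, 6, 10, 13, 15, 15]
s0→1 s1→2 s1→3 s1→4  — peak 4.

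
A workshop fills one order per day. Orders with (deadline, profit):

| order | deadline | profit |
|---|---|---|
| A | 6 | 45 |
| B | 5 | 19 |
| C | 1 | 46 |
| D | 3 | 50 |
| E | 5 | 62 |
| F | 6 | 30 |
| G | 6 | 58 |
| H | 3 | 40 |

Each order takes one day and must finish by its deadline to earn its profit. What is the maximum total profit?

By profit: E(d5,62), G(d6,58), D(d3,50), C(d1,46), A(d6,45), H(d3,40), F(d6,30), B(d5,19)
E→slot 5; G→slot 6; D→slot 3; C→slot 1; A→slot 4; H→slot 2; F skipped; B skipped.
Profit = 46 + 40 + 50 + 45 + 62 + 58 = 301

301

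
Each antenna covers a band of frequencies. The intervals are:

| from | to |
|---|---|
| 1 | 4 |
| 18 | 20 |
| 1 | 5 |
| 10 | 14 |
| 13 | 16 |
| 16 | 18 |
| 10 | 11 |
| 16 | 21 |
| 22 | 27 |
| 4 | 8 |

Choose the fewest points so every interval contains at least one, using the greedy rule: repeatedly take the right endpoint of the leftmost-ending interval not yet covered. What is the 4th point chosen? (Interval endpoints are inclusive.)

Process intervals by earliest right end; each time one isn't hit yet, stab at its right endpoint.
By right end: [1,4]  [1,5]  [4,8]  [10,11]  [10,14]  [13,16]  [16,18]  [18,20]  [16,21]  [22,27]
[1,4] uncovered → point at 4; [10,11] uncovered → point at 11; [13,16] uncovered → point at 16; [18,20] uncovered → point at 20; [22,27] uncovered → point at 27.
Points: 4, 11, 16, 20, 27 (5 total).

20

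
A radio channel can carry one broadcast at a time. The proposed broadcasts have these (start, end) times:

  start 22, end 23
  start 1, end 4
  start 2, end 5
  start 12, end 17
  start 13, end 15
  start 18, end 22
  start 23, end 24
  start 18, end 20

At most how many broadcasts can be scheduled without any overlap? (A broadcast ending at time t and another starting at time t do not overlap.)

5

By end time: (1,4), (2,5), (13,15), (12,17), (18,20), (18,22), (22,23), (23,24).
Pick (1,4); next start ≥ 4 → (13,15); next start ≥ 15 → (18,20); next start ≥ 20 → (22,23); next start ≥ 23 → (23,24).
Selected 5 broadcasts.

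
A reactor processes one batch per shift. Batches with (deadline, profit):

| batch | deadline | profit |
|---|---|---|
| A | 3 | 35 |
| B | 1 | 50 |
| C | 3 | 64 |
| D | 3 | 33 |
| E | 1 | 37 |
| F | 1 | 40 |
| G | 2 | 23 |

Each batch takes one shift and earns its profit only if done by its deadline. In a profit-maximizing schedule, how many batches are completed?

Profit order: C=64 B=50 F=40 E=37 A=35 D=33 G=23
Assign: C→slot 3, B→slot 1, F skipped, E skipped, A→slot 2, D skipped, G skipped.
Slots: [1:B] [2:A] [3:C]
3 of 7 scheduled.

3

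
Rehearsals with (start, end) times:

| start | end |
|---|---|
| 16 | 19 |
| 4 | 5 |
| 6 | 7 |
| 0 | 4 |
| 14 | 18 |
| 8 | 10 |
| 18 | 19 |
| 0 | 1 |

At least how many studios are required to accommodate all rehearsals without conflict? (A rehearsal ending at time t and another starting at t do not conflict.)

2

The answer is the maximum number of intervals overlapping at any instant.
Events (time:±→running): 0:+→1 0:+→2 … peak 2.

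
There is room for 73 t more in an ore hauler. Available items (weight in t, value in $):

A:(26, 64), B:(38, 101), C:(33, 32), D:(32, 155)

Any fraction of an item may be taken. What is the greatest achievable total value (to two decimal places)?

Greedy by value/weight ratio, highest first.
Ratios (sorted): D 4.84, B 2.66, A 2.46, C 0.97
take D (32 @ 155); take B (38 @ 101); take 3/26 of A → 7.38. Capacity used 73/73.
Total value = 263.38

263.38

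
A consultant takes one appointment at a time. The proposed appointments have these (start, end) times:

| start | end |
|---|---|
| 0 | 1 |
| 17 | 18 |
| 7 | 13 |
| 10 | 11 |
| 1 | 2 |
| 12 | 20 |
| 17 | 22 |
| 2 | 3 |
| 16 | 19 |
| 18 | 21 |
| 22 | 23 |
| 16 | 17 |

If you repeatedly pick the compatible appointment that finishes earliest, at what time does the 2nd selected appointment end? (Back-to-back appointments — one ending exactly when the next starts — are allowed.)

2

Sort by end time and greedily take each interval whose start is ≥ the last chosen end.
Sorted by end: (0,1)  (1,2)  (2,3)  (10,11)  (7,13)  (16,17)  (17,18)  (16,19)  (12,20)  (18,21)  (17,22)  (22,23)
take (0,1); take (1,2); take (2,3); take (10,11); take (16,17); take (17,18); skip (16,19); take (18,21); take (22,23).
Selected: (0,1) (1,2) (2,3) (10,11) (16,17) (17,18) (18,21) (22,23)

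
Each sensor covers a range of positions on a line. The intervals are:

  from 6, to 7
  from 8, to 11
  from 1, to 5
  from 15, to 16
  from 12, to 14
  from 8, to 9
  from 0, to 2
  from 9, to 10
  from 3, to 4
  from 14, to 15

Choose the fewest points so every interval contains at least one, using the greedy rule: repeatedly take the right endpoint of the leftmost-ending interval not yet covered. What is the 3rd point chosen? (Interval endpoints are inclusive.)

Sort by right endpoint; whenever an interval is uncovered, place a point at its right end.
Sorted: [0,2] [3,4] [1,5] [6,7] [8,9] [9,10] [8,11] [12,14] [14,15] [15,16]
{[0,2]} hit by 2; {[3,4],[1,5]} hit by 4; {[6,7]} hit by 7; {[8,9],[9,10],[8,11]} hit by 9; {[12,14],[14,15]} hit by 14; {[15,16]} hit by 16.
Points: 2, 4, 7, 9, 14, 16 (6 total).

7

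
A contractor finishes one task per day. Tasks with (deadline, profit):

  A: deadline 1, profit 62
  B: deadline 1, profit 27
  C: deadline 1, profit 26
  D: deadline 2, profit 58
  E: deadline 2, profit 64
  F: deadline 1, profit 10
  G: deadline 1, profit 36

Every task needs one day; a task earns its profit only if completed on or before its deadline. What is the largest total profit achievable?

Take jobs in profit order; each goes to the latest open slot no later than its deadline.
By profit: E(d2,64), A(d1,62), D(d2,58), G(d1,36), B(d1,27), C(d1,26), F(d1,10)
E→slot 2; A→slot 1; D skipped; G skipped; B skipped; C skipped; F skipped.
Profit = 62 + 64 = 126

126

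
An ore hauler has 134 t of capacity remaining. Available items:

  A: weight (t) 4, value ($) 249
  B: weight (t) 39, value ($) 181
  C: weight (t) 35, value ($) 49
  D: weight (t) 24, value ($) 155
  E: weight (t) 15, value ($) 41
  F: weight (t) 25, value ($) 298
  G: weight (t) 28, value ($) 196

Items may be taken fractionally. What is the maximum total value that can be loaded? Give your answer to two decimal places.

Order: A (249/4=62.25) > F (298/25=11.92) > G (196/28=7.00) > D (155/24=6.46) > B (181/39=4.64) > E (41/15=2.73) > C (49/35=1.40)
Fill: take A (4 @ 249) → take F (25 @ 298) → take G (28 @ 196) → take D (24 @ 155) → take B (39 @ 181) → take 14/15 of E → 38.27; 134/134 used.
Total value = 1117.27

1117.27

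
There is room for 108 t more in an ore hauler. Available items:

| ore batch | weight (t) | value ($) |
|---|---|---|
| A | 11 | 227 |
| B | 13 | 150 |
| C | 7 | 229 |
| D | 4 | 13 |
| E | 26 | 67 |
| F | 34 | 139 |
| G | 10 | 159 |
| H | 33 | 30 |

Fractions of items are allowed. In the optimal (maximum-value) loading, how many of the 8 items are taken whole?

7

Sort by value per unit weight and fill in that order.
Ratios (sorted): C 32.71, A 20.64, G 15.90, B 11.54, F 4.09, D 3.25, E 2.58, H 0.91
take C (7 @ 229); take A (11 @ 227); take G (10 @ 159); take B (13 @ 150); take F (34 @ 139); take D (4 @ 13); take E (26 @ 67); take 3/33 of H → 2.73. Capacity used 108/108.
7 item(s) taken whole; one partial (take 3/33 of H).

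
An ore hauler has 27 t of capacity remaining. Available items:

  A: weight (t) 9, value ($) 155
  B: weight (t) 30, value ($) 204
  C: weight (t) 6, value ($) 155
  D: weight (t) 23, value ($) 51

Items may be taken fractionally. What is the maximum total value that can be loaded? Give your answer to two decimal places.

391.60

Greedy by value/weight ratio, highest first.
Ratios (sorted): C 25.83, A 17.22, B 6.80, D 2.22
take C (6 @ 155); take A (9 @ 155); take 12/30 of B → 81.60. Capacity used 27/27.
Total value = 391.60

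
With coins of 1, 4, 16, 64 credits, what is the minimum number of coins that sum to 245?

8

245 − 3×64→53 − 3×16→5 − 1×4→1 − 1×1→0
Total coins = 3 + 3 + 1 + 1 = 8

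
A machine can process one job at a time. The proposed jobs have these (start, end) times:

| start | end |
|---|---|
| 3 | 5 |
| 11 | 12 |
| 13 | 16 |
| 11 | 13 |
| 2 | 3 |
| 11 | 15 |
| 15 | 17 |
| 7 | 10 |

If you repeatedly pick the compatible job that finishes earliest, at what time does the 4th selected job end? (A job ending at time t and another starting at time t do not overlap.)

12

Sort by end time and greedily take each interval whose start is ≥ the last chosen end.
Sorted by end: (2,3)  (3,5)  (7,10)  (11,12)  (11,13)  (11,15)  (13,16)  (15,17)
take (2,3); take (3,5); take (7,10); take (11,12); take (13,16); skip (15,17).
Selected: (2,3) (3,5) (7,10) (11,12) (13,16)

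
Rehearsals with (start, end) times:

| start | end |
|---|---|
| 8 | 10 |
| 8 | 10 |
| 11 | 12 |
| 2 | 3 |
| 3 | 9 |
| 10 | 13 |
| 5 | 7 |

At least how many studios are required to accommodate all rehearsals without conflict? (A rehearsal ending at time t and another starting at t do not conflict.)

Events (time:±→running): 2:+→1 3:-→0 3:+→1 5:+→2 7:-→1 8:+→2 8:+→3 … peak 3.

3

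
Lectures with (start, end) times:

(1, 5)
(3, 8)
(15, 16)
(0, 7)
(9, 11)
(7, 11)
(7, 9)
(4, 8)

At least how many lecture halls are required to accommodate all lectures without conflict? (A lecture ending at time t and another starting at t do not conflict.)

4

Count concurrent intervals with a sweep; the peak is the room count.
Events (time:±→running): 0:+→1 1:+→2 3:+→3 4:+→4 … peak 4.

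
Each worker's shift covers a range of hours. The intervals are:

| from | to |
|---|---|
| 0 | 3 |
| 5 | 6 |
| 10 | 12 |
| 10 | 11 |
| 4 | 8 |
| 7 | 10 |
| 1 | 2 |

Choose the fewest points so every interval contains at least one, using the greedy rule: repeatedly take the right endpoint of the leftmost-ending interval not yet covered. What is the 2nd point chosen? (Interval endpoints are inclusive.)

By right end: [1,2]  [0,3]  [5,6]  [4,8]  [7,10]  [10,11]  [10,12]
[1,2] uncovered → point at 2; [5,6] uncovered → point at 6; [7,10] uncovered → point at 10.
Points: 2, 6, 10 (3 total).

6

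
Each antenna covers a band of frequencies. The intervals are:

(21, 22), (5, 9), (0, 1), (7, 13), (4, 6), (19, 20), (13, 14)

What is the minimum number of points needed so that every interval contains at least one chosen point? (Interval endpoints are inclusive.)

5

By right end: [0,1]  [4,6]  [5,9]  [7,13]  [13,14]  [19,20]  [21,22]
[0,1] uncovered → point at 1; [4,6] uncovered → point at 6; [7,13] uncovered → point at 13; [19,20] uncovered → point at 20; [21,22] uncovered → point at 22.
Points: 1, 6, 13, 20, 22 (5 total).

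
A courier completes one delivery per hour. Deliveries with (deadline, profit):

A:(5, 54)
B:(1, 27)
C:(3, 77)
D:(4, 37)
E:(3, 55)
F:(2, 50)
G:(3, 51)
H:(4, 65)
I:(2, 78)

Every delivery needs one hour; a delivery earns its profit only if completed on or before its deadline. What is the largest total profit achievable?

By profit: I(d2,78), C(d3,77), H(d4,65), E(d3,55), A(d5,54), G(d3,51), F(d2,50), D(d4,37), B(d1,27)
I→slot 2; C→slot 3; H→slot 4; E→slot 1; A→slot 5; G skipped; F skipped; D skipped; B skipped.
Profit = 55 + 78 + 77 + 65 + 54 = 329

329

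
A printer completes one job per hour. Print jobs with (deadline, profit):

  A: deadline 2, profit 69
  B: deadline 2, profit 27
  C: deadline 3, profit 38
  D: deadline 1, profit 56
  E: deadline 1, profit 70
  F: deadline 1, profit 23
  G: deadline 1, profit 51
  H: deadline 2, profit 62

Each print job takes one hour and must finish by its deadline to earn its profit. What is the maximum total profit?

Profit order: E=70 A=69 H=62 D=56 G=51 C=38 B=27 F=23
Assign: E→slot 1, A→slot 2, H skipped, D skipped, G skipped, C→slot 3, B skipped, F skipped.
Slots: [1:E] [2:A] [3:C]
Profit = 70 + 69 + 38 = 177

177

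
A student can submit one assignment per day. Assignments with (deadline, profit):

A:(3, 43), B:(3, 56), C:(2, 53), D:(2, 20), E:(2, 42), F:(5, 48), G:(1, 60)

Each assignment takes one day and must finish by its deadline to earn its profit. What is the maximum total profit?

217

Take jobs in profit order; each goes to the latest open slot no later than its deadline.
By profit: G(d1,60), B(d3,56), C(d2,53), F(d5,48), A(d3,43), E(d2,42), D(d2,20)
G→slot 1; B→slot 3; C→slot 2; F→slot 5; A skipped; E skipped; D skipped.
Profit = 60 + 53 + 56 + 48 = 217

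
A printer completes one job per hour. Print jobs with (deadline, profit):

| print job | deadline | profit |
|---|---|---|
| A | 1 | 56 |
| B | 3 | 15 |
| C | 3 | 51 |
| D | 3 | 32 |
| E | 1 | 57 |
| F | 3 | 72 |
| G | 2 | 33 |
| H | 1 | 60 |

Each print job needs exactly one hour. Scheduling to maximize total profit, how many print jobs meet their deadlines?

Take jobs in profit order; each goes to the latest open slot no later than its deadline.
Profit order: F=72 H=60 E=57 A=56 C=51 G=33 D=32 B=15
Assign: F→slot 3, H→slot 1, E skipped, A skipped, C→slot 2, G skipped, D skipped, B skipped.
Slots: [1:H] [2:C] [3:F]
3 of 8 scheduled.

3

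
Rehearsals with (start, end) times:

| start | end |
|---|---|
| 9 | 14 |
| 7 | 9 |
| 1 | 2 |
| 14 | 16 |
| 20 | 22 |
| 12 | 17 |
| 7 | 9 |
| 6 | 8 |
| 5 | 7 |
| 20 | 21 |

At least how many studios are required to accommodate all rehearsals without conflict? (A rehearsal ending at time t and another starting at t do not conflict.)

3

Events (time:±→running): 1:+→1 2:-→0 5:+→1 6:+→2 7:-→1 7:+→2 7:+→3 … peak 3.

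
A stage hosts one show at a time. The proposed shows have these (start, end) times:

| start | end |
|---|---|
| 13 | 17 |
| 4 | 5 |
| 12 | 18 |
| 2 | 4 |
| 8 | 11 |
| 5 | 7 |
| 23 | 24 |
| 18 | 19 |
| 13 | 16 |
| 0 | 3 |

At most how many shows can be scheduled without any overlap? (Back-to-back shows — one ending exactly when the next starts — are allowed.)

7

Greedy by earliest finish: after sorting by end time, pick each interval compatible with the last pick.
Sorted by end: (0,3)  (2,4)  (4,5)  (5,7)  (8,11)  (13,16)  (13,17)  (12,18)  (18,19)  (23,24)
take (0,3); take (4,5); take (5,7); take (8,11); take (13,16); skip (12,18); take (18,19); take (23,24).
Selected 7 shows.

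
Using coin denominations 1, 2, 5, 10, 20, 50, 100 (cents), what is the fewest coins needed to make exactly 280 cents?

5

Greedy: take as many of the largest coin as possible, then repeat with the remainder.
280 − 2×100→80 − 1×50→30 − 1×20→10 − 1×10→0
Total coins = 2 + 1 + 1 + 1 = 5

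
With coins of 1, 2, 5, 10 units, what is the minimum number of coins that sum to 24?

4

24 − 2×10→4 − 2×2→0
Total coins = 2 + 2 = 4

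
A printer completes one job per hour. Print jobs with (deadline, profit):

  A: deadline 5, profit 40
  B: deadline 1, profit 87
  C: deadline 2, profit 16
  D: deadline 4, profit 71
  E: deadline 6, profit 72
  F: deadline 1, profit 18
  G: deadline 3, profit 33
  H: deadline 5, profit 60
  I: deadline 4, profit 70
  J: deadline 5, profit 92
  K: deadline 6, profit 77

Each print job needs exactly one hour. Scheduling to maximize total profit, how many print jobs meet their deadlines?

6

Sort by profit descending; place each in the latest free slot ≤ its deadline.
By profit: J(d5,92), B(d1,87), K(d6,77), E(d6,72), D(d4,71), I(d4,70), H(d5,60), A(d5,40), G(d3,33), F(d1,18), C(d2,16)
J→slot 5; B→slot 1; K→slot 6; E→slot 4; D→slot 3; I→slot 2; H skipped; A skipped; G skipped; F skipped; C skipped.
6 of 11 scheduled.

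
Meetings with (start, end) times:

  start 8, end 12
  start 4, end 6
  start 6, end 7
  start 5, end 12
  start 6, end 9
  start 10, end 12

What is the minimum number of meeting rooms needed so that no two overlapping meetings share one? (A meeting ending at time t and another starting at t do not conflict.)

Count concurrent intervals with a sweep; the peak is the room count.
starts: [4, 5, 6, 6, 8, 10]
ends:   [6, 7, 9, 12, 12, 12]
s4→1 s5→2 e6→1 s6→2 s6→3  — peak 3.

3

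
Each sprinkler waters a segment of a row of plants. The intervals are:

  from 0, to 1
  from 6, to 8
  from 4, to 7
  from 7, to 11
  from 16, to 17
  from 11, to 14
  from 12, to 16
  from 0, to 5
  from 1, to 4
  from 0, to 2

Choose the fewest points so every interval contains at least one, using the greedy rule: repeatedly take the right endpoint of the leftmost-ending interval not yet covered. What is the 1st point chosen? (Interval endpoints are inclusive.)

1

By right end: [0,1]  [0,2]  [1,4]  [0,5]  [4,7]  [6,8]  [7,11]  [11,14]  [12,16]  [16,17]
[0,1] uncovered → point at 1; [4,7] uncovered → point at 7; [11,14] uncovered → point at 14; [16,17] uncovered → point at 17.
Points: 1, 7, 14, 17 (4 total).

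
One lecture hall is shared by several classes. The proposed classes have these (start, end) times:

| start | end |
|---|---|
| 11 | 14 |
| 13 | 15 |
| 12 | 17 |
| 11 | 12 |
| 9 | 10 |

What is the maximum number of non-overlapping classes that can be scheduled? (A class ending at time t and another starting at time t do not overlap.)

3

By end time: (9,10), (11,12), (11,14), (13,15), (12,17).
Pick (9,10); next start ≥ 10 → (11,12); next start ≥ 12 → (13,15).
Selected 3 classes.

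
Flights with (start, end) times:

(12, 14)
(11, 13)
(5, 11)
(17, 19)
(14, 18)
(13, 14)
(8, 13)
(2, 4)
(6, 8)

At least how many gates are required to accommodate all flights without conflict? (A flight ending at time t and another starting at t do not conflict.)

3

Events (time:±→running): 2:+→1 4:-→0 5:+→1 6:+→2 8:-→1 8:+→2 11:-→1 11:+→2 12:+→3 … peak 3.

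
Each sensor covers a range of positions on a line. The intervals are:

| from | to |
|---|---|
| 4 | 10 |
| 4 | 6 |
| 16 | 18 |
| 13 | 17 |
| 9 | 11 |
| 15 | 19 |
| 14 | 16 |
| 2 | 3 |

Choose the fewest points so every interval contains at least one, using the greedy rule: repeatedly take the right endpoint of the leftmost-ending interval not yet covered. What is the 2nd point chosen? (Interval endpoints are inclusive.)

Sorted: [2,3] [4,6] [4,10] [9,11] [14,16] [13,17] [16,18] [15,19]
{[2,3]} hit by 3; {[4,6],[4,10]} hit by 6; {[9,11]} hit by 11; {[14,16],[13,17],[16,18],[15,19]} hit by 16.
Points: 3, 6, 11, 16 (4 total).

6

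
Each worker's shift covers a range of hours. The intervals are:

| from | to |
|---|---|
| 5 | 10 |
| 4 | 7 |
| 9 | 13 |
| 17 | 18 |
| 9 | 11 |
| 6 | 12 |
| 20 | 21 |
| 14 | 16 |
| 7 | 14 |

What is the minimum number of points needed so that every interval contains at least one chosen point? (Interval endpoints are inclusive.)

By right end: [4,7]  [5,10]  [9,11]  [6,12]  [9,13]  [7,14]  [14,16]  [17,18]  [20,21]
[4,7] uncovered → point at 7; [9,11] uncovered → point at 11; [14,16] uncovered → point at 16; [17,18] uncovered → point at 18; [20,21] uncovered → point at 21.
Points: 7, 11, 16, 18, 21 (5 total).

5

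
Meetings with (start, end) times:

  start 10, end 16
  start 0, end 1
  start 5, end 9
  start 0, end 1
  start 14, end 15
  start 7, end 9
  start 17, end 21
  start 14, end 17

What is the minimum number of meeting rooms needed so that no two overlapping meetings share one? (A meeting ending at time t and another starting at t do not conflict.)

3

Count concurrent intervals with a sweep; the peak is the room count.
starts: [0, 0, 5, 7, 10, 14, 14, 17]
ends:   [1, 1, 9, 9, 15, 16, 17, 21]
s0→1 s0→2 e1→1 e1→0 s5→1 s7→2 e9→1 e9→0 s10→1 s14→2 s14→3  — peak 3.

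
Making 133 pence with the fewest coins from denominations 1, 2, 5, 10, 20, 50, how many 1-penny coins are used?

1

133 − 2×50→33 − 1×20→13 − 1×10→3 − 1×2→1 − 1×1→0
Count of 1: 1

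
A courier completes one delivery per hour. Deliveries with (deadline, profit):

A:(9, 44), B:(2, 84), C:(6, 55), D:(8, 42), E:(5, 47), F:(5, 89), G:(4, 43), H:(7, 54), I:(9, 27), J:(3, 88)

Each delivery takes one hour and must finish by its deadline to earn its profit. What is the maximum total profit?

Sort by profit descending; place each in the latest free slot ≤ its deadline.
Profit order: F=89 J=88 B=84 C=55 H=54 E=47 A=44 G=43 D=42 I=27
Assign: F→slot 5, J→slot 3, B→slot 2, C→slot 6, H→slot 7, E→slot 4, A→slot 9, G→slot 1, D→slot 8, I skipped.
Slots: [1:G] [2:B] [3:J] [4:E] [5:F] [6:C] [7:H] [8:D] [9:A]
Profit = 43 + 84 + 88 + 47 + 89 + 55 + 54 + 42 + 44 = 546

546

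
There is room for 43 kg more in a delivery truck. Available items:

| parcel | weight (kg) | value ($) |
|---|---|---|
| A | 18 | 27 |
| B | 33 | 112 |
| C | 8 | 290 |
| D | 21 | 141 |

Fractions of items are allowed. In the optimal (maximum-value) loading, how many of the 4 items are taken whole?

Sort by value per unit weight and fill in that order.
Order: C (290/8=36.25) > D (141/21=6.71) > B (112/33=3.39) > A (27/18=1.50)
Fill: take C (8 @ 290) → take D (21 @ 141) → take 14/33 of B → 47.52; 43/43 used.
2 item(s) taken whole; one partial (take 14/33 of B).

2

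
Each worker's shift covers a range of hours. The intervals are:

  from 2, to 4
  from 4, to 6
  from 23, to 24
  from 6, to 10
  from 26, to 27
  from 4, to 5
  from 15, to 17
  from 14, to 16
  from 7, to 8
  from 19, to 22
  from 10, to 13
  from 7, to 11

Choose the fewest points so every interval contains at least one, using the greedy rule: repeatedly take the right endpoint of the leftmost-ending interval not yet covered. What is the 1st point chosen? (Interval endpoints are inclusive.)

4

By right end: [2,4]  [4,5]  [4,6]  [7,8]  [6,10]  [7,11]  [10,13]  [14,16]  [15,17]  [19,22]  [23,24]  [26,27]
[2,4] uncovered → point at 4; [7,8] uncovered → point at 8; [10,13] uncovered → point at 13; [14,16] uncovered → point at 16; [19,22] uncovered → point at 22; [23,24] uncovered → point at 24; [26,27] uncovered → point at 27.
Points: 4, 8, 13, 16, 22, 24, 27 (7 total).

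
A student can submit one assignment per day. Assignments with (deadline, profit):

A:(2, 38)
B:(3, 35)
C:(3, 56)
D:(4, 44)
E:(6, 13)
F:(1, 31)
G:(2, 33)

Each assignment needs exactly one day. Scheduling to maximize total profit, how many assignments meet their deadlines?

Sort by profit descending; place each in the latest free slot ≤ its deadline.
Profit order: C=56 D=44 A=38 B=35 G=33 F=31 E=13
Assign: C→slot 3, D→slot 4, A→slot 2, B→slot 1, G skipped, F skipped, E→slot 6.
Slots: [1:B] [2:A] [3:C] [4:D] [6:E]
5 of 7 scheduled.

5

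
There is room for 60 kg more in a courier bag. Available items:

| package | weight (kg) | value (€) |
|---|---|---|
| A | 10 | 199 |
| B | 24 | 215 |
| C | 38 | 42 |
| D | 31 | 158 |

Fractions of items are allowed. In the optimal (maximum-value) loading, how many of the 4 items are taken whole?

2

Greedy by value/weight ratio, highest first.
Order: A (199/10=19.90) > B (215/24=8.96) > D (158/31=5.10) > C (42/38=1.11)
Fill: take A (10 @ 199) → take B (24 @ 215) → take 26/31 of D → 132.52; 60/60 used.
2 item(s) taken whole; one partial (take 26/31 of D).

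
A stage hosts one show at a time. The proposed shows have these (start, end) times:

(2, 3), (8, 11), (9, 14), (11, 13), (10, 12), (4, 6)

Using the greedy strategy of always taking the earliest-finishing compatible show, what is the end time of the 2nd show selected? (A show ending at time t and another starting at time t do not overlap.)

Greedy by earliest finish: after sorting by end time, pick each interval compatible with the last pick.
Sorted by end: (2,3)  (4,6)  (8,11)  (10,12)  (11,13)  (9,14)
take (2,3); take (4,6); take (8,11); take (11,13).
Selected: (2,3) (4,6) (8,11) (11,13)

6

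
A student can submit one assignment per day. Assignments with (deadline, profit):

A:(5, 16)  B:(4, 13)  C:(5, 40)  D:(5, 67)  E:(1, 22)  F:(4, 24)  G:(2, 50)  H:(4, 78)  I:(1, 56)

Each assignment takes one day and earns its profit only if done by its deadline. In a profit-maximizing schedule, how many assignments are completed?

5

By profit: H(d4,78), D(d5,67), I(d1,56), G(d2,50), C(d5,40), F(d4,24), E(d1,22), A(d5,16), B(d4,13)
H→slot 4; D→slot 5; I→slot 1; G→slot 2; C→slot 3; F skipped; E skipped; A skipped; B skipped.
5 of 9 scheduled.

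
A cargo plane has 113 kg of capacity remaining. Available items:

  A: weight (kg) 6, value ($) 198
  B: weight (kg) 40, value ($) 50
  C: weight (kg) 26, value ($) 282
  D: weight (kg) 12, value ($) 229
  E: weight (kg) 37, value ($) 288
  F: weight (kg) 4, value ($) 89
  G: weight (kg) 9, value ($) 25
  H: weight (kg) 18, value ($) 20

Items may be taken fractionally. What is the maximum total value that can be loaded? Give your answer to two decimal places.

Ratios (sorted): A 33.00, F 22.25, D 19.08, C 10.85, E 7.78, G 2.78, B 1.25, H 1.11
take A (6 @ 198); take F (4 @ 89); take D (12 @ 229); take C (26 @ 282); take E (37 @ 288); take G (9 @ 25); take 19/40 of B → 23.75. Capacity used 113/113.
Total value = 1134.75

1134.75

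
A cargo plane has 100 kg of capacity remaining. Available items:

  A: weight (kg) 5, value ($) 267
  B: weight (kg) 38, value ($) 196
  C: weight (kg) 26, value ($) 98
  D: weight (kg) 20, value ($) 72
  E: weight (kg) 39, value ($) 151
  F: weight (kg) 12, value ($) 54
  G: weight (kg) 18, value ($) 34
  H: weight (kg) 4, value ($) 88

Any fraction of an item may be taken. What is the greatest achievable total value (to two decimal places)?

Order: A (267/5=53.40) > H (88/4=22.00) > B (196/38=5.16) > F (54/12=4.50) > E (151/39=3.87) > C (98/26=3.77) > D (72/20=3.60) > G (34/18=1.89)
Fill: take A (5 @ 267) → take H (4 @ 88) → take B (38 @ 196) → take F (12 @ 54) → take E (39 @ 151) → take 2/26 of C → 7.54; 100/100 used.
Total value = 763.54

763.54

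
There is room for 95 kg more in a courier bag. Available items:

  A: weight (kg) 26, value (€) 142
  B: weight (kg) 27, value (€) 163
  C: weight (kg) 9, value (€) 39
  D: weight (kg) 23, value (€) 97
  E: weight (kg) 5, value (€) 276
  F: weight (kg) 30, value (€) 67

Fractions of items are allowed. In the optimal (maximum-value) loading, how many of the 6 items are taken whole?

Ratios (sorted): E 55.20, B 6.04, A 5.46, C 4.33, D 4.22, F 2.23
take E (5 @ 276); take B (27 @ 163); take A (26 @ 142); take C (9 @ 39); take D (23 @ 97); take 5/30 of F → 11.17. Capacity used 95/95.
5 item(s) taken whole; one partial (take 5/30 of F).

5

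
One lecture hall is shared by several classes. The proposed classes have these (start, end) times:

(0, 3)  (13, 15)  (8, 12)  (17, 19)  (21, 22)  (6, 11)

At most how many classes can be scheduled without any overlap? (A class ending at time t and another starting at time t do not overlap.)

5

By end time: (0,3), (6,11), (8,12), (13,15), (17,19), (21,22).
Pick (0,3); next start ≥ 3 → (6,11); next start ≥ 11 → (13,15); next start ≥ 15 → (17,19); next start ≥ 19 → (21,22).
Selected 5 classes.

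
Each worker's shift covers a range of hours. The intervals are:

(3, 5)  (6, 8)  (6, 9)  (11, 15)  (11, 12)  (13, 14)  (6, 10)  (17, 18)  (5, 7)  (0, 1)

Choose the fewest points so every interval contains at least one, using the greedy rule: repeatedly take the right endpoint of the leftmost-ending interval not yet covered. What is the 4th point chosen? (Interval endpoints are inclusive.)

12

Process intervals by earliest right end; each time one isn't hit yet, stab at its right endpoint.
By right end: [0,1]  [3,5]  [5,7]  [6,8]  [6,9]  [6,10]  [11,12]  [13,14]  [11,15]  [17,18]
[0,1] uncovered → point at 1; [3,5] uncovered → point at 5; [6,8] uncovered → point at 8; [11,12] uncovered → point at 12; [13,14] uncovered → point at 14; [17,18] uncovered → point at 18.
Points: 1, 5, 8, 12, 14, 18 (6 total).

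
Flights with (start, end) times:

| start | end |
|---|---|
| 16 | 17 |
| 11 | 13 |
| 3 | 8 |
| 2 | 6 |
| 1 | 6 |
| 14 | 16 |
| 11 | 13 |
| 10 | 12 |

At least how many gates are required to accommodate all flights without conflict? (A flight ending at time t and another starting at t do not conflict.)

Count concurrent intervals with a sweep; the peak is the room count.
starts: [1, 2, 3, 10, 11, 11, 14, 16]
ends:   [6, 6, 8, 12, 13, 13, 16, 17]
s1→1 s2→2 s3→3  — peak 3.

3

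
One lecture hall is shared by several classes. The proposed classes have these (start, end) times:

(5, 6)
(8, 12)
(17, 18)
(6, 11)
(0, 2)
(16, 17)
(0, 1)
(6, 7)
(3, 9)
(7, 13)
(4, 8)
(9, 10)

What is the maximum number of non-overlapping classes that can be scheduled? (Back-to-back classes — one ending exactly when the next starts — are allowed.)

Sort by end time and greedily take each interval whose start is ≥ the last chosen end.
By end time: (0,1), (0,2), (5,6), (6,7), (4,8), (3,9), (9,10), (6,11), (8,12), (7,13), (16,17), (17,18).
Pick (0,1); next start ≥ 1 → (5,6); next start ≥ 6 → (6,7); next start ≥ 7 → (9,10); next start ≥ 10 → (16,17); next start ≥ 17 → (17,18).
Selected 6 classes.

6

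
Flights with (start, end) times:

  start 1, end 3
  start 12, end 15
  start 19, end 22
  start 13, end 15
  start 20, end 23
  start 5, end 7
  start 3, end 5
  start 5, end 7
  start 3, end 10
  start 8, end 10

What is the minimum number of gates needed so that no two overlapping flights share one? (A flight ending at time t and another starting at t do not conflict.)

Events (time:±→running): 1:+→1 3:-→0 3:+→1 3:+→2 5:-→1 5:+→2 5:+→3 … peak 3.

3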